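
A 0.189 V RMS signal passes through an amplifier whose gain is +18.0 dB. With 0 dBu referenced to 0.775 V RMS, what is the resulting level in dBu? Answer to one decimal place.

Input level: 20·log₁₀(0.189/0.775) = -12.26 dBu.
Output: -12.26 + 18.0 = +5.7 dBu.

+5.7 dBu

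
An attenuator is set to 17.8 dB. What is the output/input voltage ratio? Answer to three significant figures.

0.129

Voltage ratio = 10^(dB/20).
10^(-17.8/20) = 10^(-0.8900) = 0.129.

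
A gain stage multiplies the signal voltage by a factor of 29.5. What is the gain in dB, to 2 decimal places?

29.40 dB

Voltage is an amplitude quantity, so gain = 20·log₁₀(V_out/V_in).
20·log₁₀(29.5) = 29.40 dB.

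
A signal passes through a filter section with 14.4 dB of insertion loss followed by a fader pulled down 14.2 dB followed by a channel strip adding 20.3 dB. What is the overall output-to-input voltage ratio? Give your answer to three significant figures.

Net gain = (−14.4) + (−14.2) + 20.3 = -8.3 dB.
Voltage ratio = 10^(-8.3/20) = 0.385.

0.385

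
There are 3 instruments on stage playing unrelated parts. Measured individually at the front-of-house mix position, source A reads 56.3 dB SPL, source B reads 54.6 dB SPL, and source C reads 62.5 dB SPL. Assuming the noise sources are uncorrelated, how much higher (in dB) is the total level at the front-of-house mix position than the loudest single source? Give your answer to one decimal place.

Incoherent sources sum as intensities:
L_total = 10·log₁₀(10^(56.3/10) + 10^(54.6/10) + 10^(62.5/10)) = 63.97 dB SPL.
Excess over the loudest (62.5 dB): 63.97 − 62.5 = 1.5 dB.

1.5 dB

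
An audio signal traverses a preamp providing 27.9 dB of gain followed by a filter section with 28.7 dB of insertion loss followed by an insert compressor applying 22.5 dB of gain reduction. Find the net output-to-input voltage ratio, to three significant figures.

Net gain = 27.9 + (−28.7) + (−22.5) = -23.3 dB.
Voltage ratio = 10^(-23.3/20) = 0.0684.

0.0684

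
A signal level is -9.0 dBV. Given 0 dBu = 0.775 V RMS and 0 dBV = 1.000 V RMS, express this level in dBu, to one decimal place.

The offset between the scales is 20·log₁₀(0.775/1.000) = −2.214 dB.
So dBu = -9.0 + 2.214 = -6.8 dBu.

-6.8 dBu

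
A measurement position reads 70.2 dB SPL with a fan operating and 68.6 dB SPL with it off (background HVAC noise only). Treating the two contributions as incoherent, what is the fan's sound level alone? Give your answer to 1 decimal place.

Background correction is a power subtraction:
L_src = 10·log₁₀(10^(70.2/10) − 10^(68.6/10)) = 10·log₁₀(3227000) = 65.1 dB SPL.

65.1 dB SPL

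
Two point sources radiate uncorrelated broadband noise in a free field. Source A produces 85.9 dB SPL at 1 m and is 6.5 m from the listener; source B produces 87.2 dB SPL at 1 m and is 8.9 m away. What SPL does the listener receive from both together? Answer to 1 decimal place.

72.0 dB SPL

At the listener: L_A = 85.9 − 20·log₁₀(6.5) = 69.64 dB; L_B = 87.2 − 20·log₁₀(8.9) = 68.21 dB.
Combined: 10·log₁₀(10^(69.64/10)+10^(68.21/10)) = 72.0 dB SPL.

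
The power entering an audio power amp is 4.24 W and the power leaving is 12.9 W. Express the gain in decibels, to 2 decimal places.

4.83 dB

Power is a power quantity, so gain = 10·log₁₀(P_out/P_in).
10·log₁₀(12.9/4.24) = 10·log₁₀(3.042) = 4.83 dB.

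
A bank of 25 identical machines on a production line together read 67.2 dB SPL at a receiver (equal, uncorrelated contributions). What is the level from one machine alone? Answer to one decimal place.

25 equal incoherent sources add 10·log₁₀(25) = 13.98 dB over one source.
L_one = 67.2 − 13.98 = 53.2 dB SPL.

53.2 dB SPL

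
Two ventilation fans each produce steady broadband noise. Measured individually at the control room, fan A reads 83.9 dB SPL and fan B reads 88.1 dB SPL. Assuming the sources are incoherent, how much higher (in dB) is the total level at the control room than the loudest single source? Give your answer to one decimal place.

1.4 dB

Incoherent sources sum as intensities:
L_total = 10·log₁₀(10^(83.9/10) + 10^(88.1/10)) = 89.50 dB SPL.
Excess over the loudest (88.1 dB): 89.50 − 88.1 = 1.4 dB.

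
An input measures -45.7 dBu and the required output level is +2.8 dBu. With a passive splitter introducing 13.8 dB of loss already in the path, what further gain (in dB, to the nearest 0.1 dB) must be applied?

62.3 dB

The required make-up gain is the shortfall in the dB sum.
G = +2.8 − (-45.7) + 13.8 = 62.3 dB.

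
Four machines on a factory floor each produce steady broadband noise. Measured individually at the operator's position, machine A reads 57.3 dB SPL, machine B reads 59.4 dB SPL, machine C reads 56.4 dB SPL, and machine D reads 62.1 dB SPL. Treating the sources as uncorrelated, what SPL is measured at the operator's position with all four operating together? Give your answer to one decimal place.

65.4 dB SPL

Uncorrelated sources add in intensity (power), not in dB.
L_total = 10·log₁₀(10^(57.3/10) + 10^(59.4/10) + 10^(56.4/10) + 10^(62.1/10)) = 10·log₁₀(3466000) = 65.4 dB SPL.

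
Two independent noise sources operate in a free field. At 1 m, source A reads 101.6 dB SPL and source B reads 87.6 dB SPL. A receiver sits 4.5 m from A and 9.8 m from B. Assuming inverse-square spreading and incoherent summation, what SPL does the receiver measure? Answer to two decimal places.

At the listener: L_A = 101.6 − 20·log₁₀(4.5) = 88.536 dB; L_B = 87.6 − 20·log₁₀(9.8) = 67.775 dB.
Combined: 10·log₁₀(10^(88.536/10)+10^(67.775/10)) = 88.57 dB SPL.

88.57 dB SPL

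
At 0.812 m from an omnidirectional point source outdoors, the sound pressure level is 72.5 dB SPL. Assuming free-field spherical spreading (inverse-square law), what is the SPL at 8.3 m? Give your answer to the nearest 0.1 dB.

For a point source in a free field, ΔL = −20·log₁₀(d₂/d₁).
ΔL = −20·log₁₀(8.3/0.812) = -20.19 dB, so L₂ = 72.5 + (-20.19) = 52.3 dB SPL.

52.3 dB SPL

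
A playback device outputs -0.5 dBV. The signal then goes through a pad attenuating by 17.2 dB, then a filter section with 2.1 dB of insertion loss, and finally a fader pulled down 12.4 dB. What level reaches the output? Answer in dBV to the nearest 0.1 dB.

Cascaded gains and losses add directly in dB.
-0.5 − 17.2 − 2.1 − 12.4 = -32.2 dBV.

-32.2 dBV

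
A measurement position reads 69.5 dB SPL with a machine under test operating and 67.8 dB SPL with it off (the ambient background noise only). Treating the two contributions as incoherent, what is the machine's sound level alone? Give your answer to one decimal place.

64.6 dB SPL

Remove the background by subtracting linear intensities:
L_src = 10·log₁₀(10^(69.5/10) − 10^(67.8/10)) = 10·log₁₀(2887000) = 64.6 dB SPL.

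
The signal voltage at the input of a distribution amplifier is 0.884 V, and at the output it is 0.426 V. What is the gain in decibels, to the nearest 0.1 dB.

-6.3 dB

Voltage ratio → dB uses the 20·log₁₀ form:
20·log₁₀(0.426/0.884) = 20·log₁₀(0.4819) = -6.3 dB.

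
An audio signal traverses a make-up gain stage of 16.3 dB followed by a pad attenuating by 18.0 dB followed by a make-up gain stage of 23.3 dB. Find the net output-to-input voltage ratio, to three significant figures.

Net gain = 16.3 + (−18.0) + 23.3 = 21.6 dB.
Voltage ratio = 10^(21.6/20) = 12.0.

12.0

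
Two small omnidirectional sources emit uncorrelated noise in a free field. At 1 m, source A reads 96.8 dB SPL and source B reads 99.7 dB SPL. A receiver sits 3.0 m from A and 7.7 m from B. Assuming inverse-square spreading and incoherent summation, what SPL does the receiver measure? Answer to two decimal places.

88.38 dB SPL

At the listener: L_A = 96.8 − 20·log₁₀(3.0) = 87.258 dB; L_B = 99.7 − 20·log₁₀(7.7) = 81.970 dB.
Combined: 10·log₁₀(10^(87.258/10)+10^(81.970/10)) = 88.38 dB SPL.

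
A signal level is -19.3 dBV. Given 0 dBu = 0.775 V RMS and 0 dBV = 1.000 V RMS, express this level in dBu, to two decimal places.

-17.09 dBu

The offset between the scales is 20·log₁₀(0.775/1.000) = −2.214 dB.
So dBu = -19.3 + 2.214 = -17.09 dBu.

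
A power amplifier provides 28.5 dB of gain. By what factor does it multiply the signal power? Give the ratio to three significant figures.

Power ratio = 10^(dB/10).
10^(28.5/10) = 10^(2.850) = 708.

708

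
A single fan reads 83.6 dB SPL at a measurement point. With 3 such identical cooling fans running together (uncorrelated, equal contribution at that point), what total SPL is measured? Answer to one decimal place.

88.4 dB SPL

3 equal incoherent sources raise the level by 10·log₁₀(3) = 4.77 dB.
L_total = 83.6 + 4.77 = 88.4 dB SPL.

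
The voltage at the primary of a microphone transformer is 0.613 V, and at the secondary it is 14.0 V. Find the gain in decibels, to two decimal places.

Voltage ratio → dB uses the 20·log₁₀ form:
20·log₁₀(14.0/0.613) = 20·log₁₀(22.84) = 27.17 dB.

27.17 dB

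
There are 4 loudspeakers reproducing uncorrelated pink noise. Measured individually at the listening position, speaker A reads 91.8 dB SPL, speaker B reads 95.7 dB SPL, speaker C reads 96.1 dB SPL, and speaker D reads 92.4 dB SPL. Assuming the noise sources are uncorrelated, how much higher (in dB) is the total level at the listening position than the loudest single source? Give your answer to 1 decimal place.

Uncorrelated sources add in intensity (power), not in dB.
L_total = 10·log₁₀(10^(91.8/10) + 10^(95.7/10) + 10^(96.1/10) + 10^(92.4/10)) = 100.43 dB SPL.
Excess over the loudest (96.1 dB): 100.43 − 96.1 = 4.3 dB.

4.3 dB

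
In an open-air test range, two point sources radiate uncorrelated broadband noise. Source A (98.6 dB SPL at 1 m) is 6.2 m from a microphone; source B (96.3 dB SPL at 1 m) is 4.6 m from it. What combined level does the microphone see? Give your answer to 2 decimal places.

At the listener: L_A = 98.6 − 20·log₁₀(6.2) = 82.752 dB; L_B = 96.3 − 20·log₁₀(4.6) = 83.045 dB.
Combined: 10·log₁₀(10^(82.752/10)+10^(83.045/10)) = 85.91 dB SPL.

85.91 dB SPL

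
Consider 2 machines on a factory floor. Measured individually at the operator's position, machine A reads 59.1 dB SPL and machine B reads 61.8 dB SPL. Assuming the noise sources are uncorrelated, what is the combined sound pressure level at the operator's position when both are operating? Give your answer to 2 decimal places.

Add the sources as powers (linear), then convert back to dB:
L_total = 10·log₁₀(10^(59.1/10) + 10^(61.8/10)) = 10·log₁₀(2326000) = 63.67 dB SPL.

63.67 dB SPL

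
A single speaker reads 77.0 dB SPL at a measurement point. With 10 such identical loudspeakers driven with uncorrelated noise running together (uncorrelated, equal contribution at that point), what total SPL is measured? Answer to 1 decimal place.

87.0 dB SPL

10 equal incoherent sources raise the level by 10·log₁₀(10) = 10.00 dB.
L_total = 77.0 + 10.00 = 87.0 dB SPL.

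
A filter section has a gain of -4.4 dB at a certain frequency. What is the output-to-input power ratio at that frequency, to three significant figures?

0.363

Power ratio = 10^(dB/10).
10^(-4.4/10) = 10^(-0.4400) = 0.363.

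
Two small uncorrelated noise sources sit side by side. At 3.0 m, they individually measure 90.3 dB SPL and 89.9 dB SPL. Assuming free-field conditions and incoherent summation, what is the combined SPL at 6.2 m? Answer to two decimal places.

Combined at 3.0 m: 10·log₁₀(10^(90.3/10)+10^(89.9/10)) = 93.115 dB SPL.
Then apply −20·log₁₀(6.2/3.0) = -6.305 dB → 86.81 dB SPL.

86.81 dB SPL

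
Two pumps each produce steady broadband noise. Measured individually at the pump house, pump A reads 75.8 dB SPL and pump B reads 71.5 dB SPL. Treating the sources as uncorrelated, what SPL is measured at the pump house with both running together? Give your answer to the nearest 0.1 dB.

77.2 dB SPL

Uncorrelated sources add in intensity (power), not in dB.
L_total = 10·log₁₀(10^(75.8/10) + 10^(71.5/10)) = 10·log₁₀(52140000) = 77.2 dB SPL.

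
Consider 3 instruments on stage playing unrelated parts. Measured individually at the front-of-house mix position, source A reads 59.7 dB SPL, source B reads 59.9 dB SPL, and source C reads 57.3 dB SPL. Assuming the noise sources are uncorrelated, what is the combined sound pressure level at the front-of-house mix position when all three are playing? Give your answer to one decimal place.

63.9 dB SPL

Incoherent sources sum as intensities:
L_total = 10·log₁₀(10^(59.7/10) + 10^(59.9/10) + 10^(57.3/10)) = 10·log₁₀(2448000) = 63.9 dB SPL.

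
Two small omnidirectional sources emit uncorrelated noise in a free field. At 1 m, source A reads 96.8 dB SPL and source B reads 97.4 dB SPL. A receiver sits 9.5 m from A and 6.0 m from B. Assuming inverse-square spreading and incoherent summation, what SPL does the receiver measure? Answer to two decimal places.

At the listener: L_A = 96.8 − 20·log₁₀(9.5) = 77.246 dB; L_B = 97.4 − 20·log₁₀(6.0) = 81.837 dB.
Combined: 10·log₁₀(10^(77.246/10)+10^(81.837/10)) = 83.13 dB SPL.

83.13 dB SPL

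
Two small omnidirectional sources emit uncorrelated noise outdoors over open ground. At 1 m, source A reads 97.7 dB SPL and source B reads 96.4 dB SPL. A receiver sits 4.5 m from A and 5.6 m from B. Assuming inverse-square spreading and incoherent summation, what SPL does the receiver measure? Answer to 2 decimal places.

86.33 dB SPL

At the listener: L_A = 97.7 − 20·log₁₀(4.5) = 84.636 dB; L_B = 96.4 − 20·log₁₀(5.6) = 81.436 dB.
Combined: 10·log₁₀(10^(84.636/10)+10^(81.436/10)) = 86.33 dB SPL.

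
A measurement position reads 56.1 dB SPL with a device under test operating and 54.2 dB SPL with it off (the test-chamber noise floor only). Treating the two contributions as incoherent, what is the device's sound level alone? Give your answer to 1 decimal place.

51.6 dB SPL

Background correction is a power subtraction:
L_src = 10·log₁₀(10^(56.1/10) − 10^(54.2/10)) = 10·log₁₀(144400) = 51.6 dB SPL.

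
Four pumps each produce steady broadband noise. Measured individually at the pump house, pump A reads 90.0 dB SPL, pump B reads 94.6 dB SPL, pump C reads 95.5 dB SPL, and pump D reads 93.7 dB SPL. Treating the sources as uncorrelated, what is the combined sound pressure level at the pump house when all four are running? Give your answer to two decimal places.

Uncorrelated sources add in intensity (power), not in dB.
L_total = 10·log₁₀(10^(90.0/10) + 10^(94.6/10) + 10^(95.5/10) + 10^(93.7/10)) = 10·log₁₀(9776000000) = 99.90 dB SPL.

99.90 dB SPL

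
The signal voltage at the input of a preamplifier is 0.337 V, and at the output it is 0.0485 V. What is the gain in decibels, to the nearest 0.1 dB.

For a voltage ratio, dB = 20·log₁₀(V₂/V₁).
20·log₁₀(0.0485/0.337) = 20·log₁₀(0.1439) = -16.8 dB.

-16.8 dB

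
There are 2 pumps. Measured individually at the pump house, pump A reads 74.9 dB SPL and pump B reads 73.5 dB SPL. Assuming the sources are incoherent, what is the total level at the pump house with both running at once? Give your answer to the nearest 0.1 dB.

Uncorrelated sources add in intensity (power), not in dB.
L_total = 10·log₁₀(10^(74.9/10) + 10^(73.5/10)) = 10·log₁₀(53290000) = 77.3 dB SPL.

77.3 dB SPL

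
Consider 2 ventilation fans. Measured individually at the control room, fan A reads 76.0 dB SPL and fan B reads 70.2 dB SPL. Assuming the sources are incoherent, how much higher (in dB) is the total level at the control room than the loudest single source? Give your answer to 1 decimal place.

Add the sources as powers (linear), then convert back to dB:
L_total = 10·log₁₀(10^(76.0/10) + 10^(70.2/10)) = 77.01 dB SPL.
Excess over the loudest (76.0 dB): 77.01 − 76.0 = 1.0 dB.

1.0 dB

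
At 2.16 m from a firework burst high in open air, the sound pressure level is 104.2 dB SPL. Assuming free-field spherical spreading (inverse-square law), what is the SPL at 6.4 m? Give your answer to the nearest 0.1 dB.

94.8 dB SPL

Free-field point source: level drops by 20·log₁₀ of the distance ratio.
ΔL = −20·log₁₀(6.4/2.16) = -9.43 dB, so L₂ = 104.2 + (-9.43) = 94.8 dB SPL.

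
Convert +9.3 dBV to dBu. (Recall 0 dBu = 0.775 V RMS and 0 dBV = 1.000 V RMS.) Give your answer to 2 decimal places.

The offset between the scales is 20·log₁₀(0.775/1.000) = −2.214 dB.
So dBu = +9.3 + 2.214 = +11.51 dBu.

+11.51 dBu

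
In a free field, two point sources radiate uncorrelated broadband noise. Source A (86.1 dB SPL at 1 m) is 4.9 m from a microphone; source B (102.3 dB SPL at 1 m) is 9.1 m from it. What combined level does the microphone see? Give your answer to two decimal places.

At the listener: L_A = 86.1 − 20·log₁₀(4.9) = 72.296 dB; L_B = 102.3 − 20·log₁₀(9.1) = 83.119 dB.
Combined: 10·log₁₀(10^(72.296/10)+10^(83.119/10)) = 83.46 dB SPL.

83.46 dB SPL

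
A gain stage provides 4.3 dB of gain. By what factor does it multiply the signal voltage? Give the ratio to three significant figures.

1.64

Voltage ratio = 10^(dB/20).
10^(4.3/20) = 10^(0.2150) = 1.64.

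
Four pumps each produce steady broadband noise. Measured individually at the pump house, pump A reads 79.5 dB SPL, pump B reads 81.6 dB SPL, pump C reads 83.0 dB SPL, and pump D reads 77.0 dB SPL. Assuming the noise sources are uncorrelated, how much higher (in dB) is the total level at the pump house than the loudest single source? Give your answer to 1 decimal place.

Uncorrelated sources add in intensity (power), not in dB.
L_total = 10·log₁₀(10^(79.5/10) + 10^(81.6/10) + 10^(83.0/10) + 10^(77.0/10)) = 86.84 dB SPL.
Excess over the loudest (83.0 dB): 86.84 − 83.0 = 3.8 dB.

3.8 dB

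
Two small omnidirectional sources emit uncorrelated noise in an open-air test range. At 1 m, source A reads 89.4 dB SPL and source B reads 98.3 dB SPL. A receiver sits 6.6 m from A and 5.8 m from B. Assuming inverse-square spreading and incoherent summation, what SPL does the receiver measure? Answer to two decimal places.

83.44 dB SPL

At the listener: L_A = 89.4 − 20·log₁₀(6.6) = 73.009 dB; L_B = 98.3 − 20·log₁₀(5.8) = 83.031 dB.
Combined: 10·log₁₀(10^(73.009/10)+10^(83.031/10)) = 83.44 dB SPL.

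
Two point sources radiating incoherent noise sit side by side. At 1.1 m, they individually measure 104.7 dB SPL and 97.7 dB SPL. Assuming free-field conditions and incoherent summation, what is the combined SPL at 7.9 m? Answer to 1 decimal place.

88.4 dB SPL

Combined at 1.1 m: 10·log₁₀(10^(104.7/10)+10^(97.7/10)) = 105.49 dB SPL.
Then apply −20·log₁₀(7.9/1.1) = -17.12 dB → 88.4 dB SPL.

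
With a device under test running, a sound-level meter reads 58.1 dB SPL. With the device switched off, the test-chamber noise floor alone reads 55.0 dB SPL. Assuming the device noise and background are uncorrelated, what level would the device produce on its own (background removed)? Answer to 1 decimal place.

55.2 dB SPL

Remove the background by subtracting linear intensities:
L_src = 10·log₁₀(10^(58.1/10) − 10^(55.0/10)) = 10·log₁₀(329400) = 55.2 dB SPL.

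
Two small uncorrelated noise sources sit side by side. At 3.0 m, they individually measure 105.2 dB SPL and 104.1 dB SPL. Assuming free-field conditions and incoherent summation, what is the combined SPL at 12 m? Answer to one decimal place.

Combined at 3.0 m: 10·log₁₀(10^(105.2/10)+10^(104.1/10)) = 107.70 dB SPL.
Then apply −20·log₁₀(12/3.0) = -12.04 dB → 95.7 dB SPL.

95.7 dB SPL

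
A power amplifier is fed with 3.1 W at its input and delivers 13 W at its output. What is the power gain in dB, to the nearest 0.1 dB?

6.2 dB

For a power ratio, dB = 10·log₁₀(P₂/P₁).
10·log₁₀(13/3.1) = 10·log₁₀(4.194) = 6.2 dB.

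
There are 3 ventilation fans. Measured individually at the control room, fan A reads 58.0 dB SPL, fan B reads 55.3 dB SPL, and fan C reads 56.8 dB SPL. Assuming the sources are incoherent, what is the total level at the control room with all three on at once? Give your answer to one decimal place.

61.6 dB SPL

Uncorrelated sources add in intensity (power), not in dB.
L_total = 10·log₁₀(10^(58.0/10) + 10^(55.3/10) + 10^(56.8/10)) = 10·log₁₀(1448000) = 61.6 dB SPL.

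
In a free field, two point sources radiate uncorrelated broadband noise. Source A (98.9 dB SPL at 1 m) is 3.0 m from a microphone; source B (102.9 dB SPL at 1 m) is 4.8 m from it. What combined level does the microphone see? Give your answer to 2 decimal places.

At the listener: L_A = 98.9 − 20·log₁₀(3.0) = 89.358 dB; L_B = 102.9 − 20·log₁₀(4.8) = 89.275 dB.
Combined: 10·log₁₀(10^(89.358/10)+10^(89.275/10)) = 92.33 dB SPL.

92.33 dB SPL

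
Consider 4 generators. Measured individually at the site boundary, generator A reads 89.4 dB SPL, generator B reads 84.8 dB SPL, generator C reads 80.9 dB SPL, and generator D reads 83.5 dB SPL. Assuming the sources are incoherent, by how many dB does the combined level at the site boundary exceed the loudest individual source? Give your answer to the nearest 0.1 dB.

Add the sources as powers (linear), then convert back to dB:
L_total = 10·log₁₀(10^(89.4/10) + 10^(84.8/10) + 10^(80.9/10) + 10^(83.5/10)) = 91.82 dB SPL.
Excess over the loudest (89.4 dB): 91.82 − 89.4 = 2.4 dB.

2.4 dB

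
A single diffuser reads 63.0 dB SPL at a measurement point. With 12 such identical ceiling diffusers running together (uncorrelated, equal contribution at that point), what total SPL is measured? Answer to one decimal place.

73.8 dB SPL

12 equal incoherent sources raise the level by 10·log₁₀(12) = 10.79 dB.
L_total = 63.0 + 10.79 = 73.8 dB SPL.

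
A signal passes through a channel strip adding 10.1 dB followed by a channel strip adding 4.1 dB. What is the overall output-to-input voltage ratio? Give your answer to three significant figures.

Net gain = 10.1 + 4.1 = 14.2 dB.
Voltage ratio = 10^(14.2/20) = 5.13.

5.13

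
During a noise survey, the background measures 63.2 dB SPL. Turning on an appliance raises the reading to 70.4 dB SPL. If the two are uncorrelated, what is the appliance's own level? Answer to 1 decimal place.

Background correction is a power subtraction:
L_src = 10·log₁₀(10^(70.4/10) − 10^(63.2/10)) = 10·log₁₀(8875000) = 69.5 dB SPL.

69.5 dB SPL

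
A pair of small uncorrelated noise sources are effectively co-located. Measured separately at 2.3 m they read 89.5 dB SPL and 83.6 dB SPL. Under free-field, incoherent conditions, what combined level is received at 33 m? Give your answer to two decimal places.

Combined at 2.3 m: 10·log₁₀(10^(89.5/10)+10^(83.6/10)) = 90.493 dB SPL.
Then apply −20·log₁₀(33/2.3) = -23.136 dB → 67.36 dB SPL.

67.36 dB SPL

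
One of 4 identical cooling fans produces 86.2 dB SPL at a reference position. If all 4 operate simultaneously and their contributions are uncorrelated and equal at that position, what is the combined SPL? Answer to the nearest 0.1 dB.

92.2 dB SPL

4 equal incoherent sources raise the level by 10·log₁₀(4) = 6.02 dB.
L_total = 86.2 + 6.02 = 92.2 dB SPL.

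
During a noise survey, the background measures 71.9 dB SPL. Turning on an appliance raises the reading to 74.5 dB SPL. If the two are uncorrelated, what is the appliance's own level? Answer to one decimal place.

Remove the background by subtracting linear intensities:
L_src = 10·log₁₀(10^(74.5/10) − 10^(71.9/10)) = 10·log₁₀(12700000) = 71.0 dB SPL.

71.0 dB SPL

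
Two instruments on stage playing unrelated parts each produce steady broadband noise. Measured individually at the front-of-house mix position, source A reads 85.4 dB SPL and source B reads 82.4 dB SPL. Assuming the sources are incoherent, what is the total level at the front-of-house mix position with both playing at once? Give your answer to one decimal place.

Incoherent sources sum as intensities:
L_total = 10·log₁₀(10^(85.4/10) + 10^(82.4/10)) = 10·log₁₀(520500000) = 87.2 dB SPL.

87.2 dB SPL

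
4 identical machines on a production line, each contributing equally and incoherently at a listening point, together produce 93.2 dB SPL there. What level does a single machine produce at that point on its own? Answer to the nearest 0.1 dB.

87.2 dB SPL

4 equal incoherent sources add 10·log₁₀(4) = 6.02 dB over one source.
L_one = 93.2 − 6.02 = 87.2 dB SPL.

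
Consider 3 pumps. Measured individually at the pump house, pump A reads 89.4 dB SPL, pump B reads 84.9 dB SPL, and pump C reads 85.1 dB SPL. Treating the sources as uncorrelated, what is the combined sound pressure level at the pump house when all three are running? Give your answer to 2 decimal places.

Add the sources as powers (linear), then convert back to dB:
L_total = 10·log₁₀(10^(89.4/10) + 10^(84.9/10) + 10^(85.1/10)) = 10·log₁₀(1504000000) = 91.77 dB SPL.

91.77 dB SPL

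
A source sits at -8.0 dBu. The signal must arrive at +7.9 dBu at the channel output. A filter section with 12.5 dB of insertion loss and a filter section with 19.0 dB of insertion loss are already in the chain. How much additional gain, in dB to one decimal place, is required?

The required make-up gain is the shortfall in the dB sum.
G = +7.9 − (-8.0) + 12.5 + 19.0 = 47.4 dB.

47.4 dB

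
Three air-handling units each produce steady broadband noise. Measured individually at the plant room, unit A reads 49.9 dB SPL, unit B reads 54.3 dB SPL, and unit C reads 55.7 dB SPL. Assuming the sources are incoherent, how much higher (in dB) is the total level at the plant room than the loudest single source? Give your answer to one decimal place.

Uncorrelated sources add in intensity (power), not in dB.
L_total = 10·log₁₀(10^(49.9/10) + 10^(54.3/10) + 10^(55.7/10)) = 58.68 dB SPL.
Excess over the loudest (55.7 dB): 58.68 − 55.7 = 3.0 dB.

3.0 dB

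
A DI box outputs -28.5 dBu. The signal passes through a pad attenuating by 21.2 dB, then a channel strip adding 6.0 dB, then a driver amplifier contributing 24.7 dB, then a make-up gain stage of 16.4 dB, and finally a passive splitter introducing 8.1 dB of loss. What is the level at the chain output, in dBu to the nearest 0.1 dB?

Gain stages sum in dB:
-28.5 − 21.2 + 6.0 + 24.7 + 16.4 − 8.1 = -10.7 dBu.

-10.7 dBu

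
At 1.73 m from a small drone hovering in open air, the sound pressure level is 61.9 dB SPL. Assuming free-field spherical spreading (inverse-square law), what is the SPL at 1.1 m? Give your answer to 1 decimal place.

65.8 dB SPL

Inverse-square spreading gives ΔL = −20·log₁₀(d₂/d₁).
ΔL = −20·log₁₀(1.1/1.73) = 3.93 dB, so L₂ = 61.9 + (3.93) = 65.8 dB SPL.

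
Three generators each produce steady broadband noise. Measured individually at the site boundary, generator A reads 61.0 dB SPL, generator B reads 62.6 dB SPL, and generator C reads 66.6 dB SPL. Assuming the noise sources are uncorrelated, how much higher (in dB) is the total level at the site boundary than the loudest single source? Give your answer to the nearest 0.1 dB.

Add the sources as powers (linear), then convert back to dB:
L_total = 10·log₁₀(10^(61.0/10) + 10^(62.6/10) + 10^(66.6/10)) = 68.84 dB SPL.
Excess over the loudest (66.6 dB): 68.84 − 66.6 = 2.2 dB.

2.2 dB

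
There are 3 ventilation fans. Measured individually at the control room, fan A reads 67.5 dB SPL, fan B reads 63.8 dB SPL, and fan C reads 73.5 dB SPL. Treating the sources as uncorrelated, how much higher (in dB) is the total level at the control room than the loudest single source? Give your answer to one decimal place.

1.3 dB

Incoherent sources sum as intensities:
L_total = 10·log₁₀(10^(67.5/10) + 10^(63.8/10) + 10^(73.5/10)) = 74.83 dB SPL.
Excess over the loudest (73.5 dB): 74.83 − 73.5 = 1.3 dB.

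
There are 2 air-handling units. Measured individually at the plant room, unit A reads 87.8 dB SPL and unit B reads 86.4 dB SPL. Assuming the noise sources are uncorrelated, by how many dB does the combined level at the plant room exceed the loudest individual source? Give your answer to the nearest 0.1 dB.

2.4 dB

Incoherent sources sum as intensities:
L_total = 10·log₁₀(10^(87.8/10) + 10^(86.4/10)) = 90.17 dB SPL.
Excess over the loudest (87.8 dB): 90.17 − 87.8 = 2.4 dB.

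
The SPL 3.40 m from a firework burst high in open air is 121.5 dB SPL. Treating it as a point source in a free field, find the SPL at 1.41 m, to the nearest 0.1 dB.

129.1 dB SPL

Free-field point source: level drops by 20·log₁₀ of the distance ratio.
ΔL = −20·log₁₀(1.41/3.40) = 7.65 dB, so L₂ = 121.5 + (7.65) = 129.1 dB SPL.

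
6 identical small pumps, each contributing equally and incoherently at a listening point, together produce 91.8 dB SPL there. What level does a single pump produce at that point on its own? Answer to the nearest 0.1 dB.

84.0 dB SPL

6 equal incoherent sources add 10·log₁₀(6) = 7.78 dB over one source.
L_one = 91.8 − 7.78 = 84.0 dB SPL.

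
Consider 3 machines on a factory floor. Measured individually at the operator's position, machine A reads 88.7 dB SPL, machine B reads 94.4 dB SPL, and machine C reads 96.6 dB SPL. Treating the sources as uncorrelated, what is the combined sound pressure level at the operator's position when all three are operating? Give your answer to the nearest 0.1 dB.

99.1 dB SPL

Uncorrelated sources add in intensity (power), not in dB.
L_total = 10·log₁₀(10^(88.7/10) + 10^(94.4/10) + 10^(96.6/10)) = 10·log₁₀(8066000000) = 99.1 dB SPL.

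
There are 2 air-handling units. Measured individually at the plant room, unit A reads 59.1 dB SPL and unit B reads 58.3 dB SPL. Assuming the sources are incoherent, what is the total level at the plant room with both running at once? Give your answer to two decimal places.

Add the sources as powers (linear), then convert back to dB:
L_total = 10·log₁₀(10^(59.1/10) + 10^(58.3/10)) = 10·log₁₀(1489000) = 61.73 dB SPL.

61.73 dB SPL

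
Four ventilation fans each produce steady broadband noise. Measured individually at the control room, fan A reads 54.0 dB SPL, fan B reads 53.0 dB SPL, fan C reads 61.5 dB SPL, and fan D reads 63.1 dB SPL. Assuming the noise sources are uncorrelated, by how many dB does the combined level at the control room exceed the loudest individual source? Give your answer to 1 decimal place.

Incoherent sources sum as intensities:
L_total = 10·log₁₀(10^(54.0/10) + 10^(53.0/10) + 10^(61.5/10) + 10^(63.1/10)) = 65.92 dB SPL.
Excess over the loudest (63.1 dB): 65.92 − 63.1 = 2.8 dB.

2.8 dB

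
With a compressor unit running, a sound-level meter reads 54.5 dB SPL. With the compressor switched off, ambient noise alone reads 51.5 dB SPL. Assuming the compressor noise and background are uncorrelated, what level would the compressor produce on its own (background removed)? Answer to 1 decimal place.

51.5 dB SPL

Subtract intensities: L_src = 10·log₁₀(10^(L_total/10) − 10^(L_bg/10)).
L_src = 10·log₁₀(10^(54.5/10) − 10^(51.5/10)) = 10·log₁₀(140600) = 51.5 dB SPL.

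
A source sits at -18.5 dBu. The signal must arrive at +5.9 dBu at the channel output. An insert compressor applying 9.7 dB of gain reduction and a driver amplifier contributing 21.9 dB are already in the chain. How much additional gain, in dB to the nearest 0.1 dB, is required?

The required make-up gain is the shortfall in the dB sum.
G = +5.9 − (-18.5) + 9.7 − 21.9 = 12.2 dB.

12.2 dB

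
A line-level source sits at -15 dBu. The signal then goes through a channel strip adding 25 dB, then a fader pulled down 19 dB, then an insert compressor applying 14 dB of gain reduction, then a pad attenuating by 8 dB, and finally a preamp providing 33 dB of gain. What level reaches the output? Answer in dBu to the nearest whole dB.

+2 dBu

Gain stages sum in dB:
-15 + 25 − 19 − 14 − 8 + 33 = +2 dBu.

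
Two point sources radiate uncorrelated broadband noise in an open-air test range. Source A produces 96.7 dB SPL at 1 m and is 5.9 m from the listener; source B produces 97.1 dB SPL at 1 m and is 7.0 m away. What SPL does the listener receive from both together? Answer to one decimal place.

At the listener: L_A = 96.7 − 20·log₁₀(5.9) = 81.28 dB; L_B = 97.1 − 20·log₁₀(7.0) = 80.20 dB.
Combined: 10·log₁₀(10^(81.28/10)+10^(80.20/10)) = 83.8 dB SPL.

83.8 dB SPL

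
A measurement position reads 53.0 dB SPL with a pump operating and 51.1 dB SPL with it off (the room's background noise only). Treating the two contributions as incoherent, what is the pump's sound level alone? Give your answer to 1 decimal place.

48.5 dB SPL

Subtract intensities: L_src = 10·log₁₀(10^(L_total/10) − 10^(L_bg/10)).
L_src = 10·log₁₀(10^(53.0/10) − 10^(51.1/10)) = 10·log₁₀(70700) = 48.5 dB SPL.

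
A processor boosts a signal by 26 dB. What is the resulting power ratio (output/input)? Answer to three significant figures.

398

Power ratio = 10^(dB/10).
10^(26/10) = 10^(2.600) = 398.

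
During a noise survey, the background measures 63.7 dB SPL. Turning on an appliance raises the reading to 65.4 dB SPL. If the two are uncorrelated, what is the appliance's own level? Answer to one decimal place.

Remove the background by subtracting linear intensities:
L_src = 10·log₁₀(10^(65.4/10) − 10^(63.7/10)) = 10·log₁₀(1123000) = 60.5 dB SPL.

60.5 dB SPL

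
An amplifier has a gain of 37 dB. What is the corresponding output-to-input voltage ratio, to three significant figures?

Voltage ratio = 10^(dB/20).
10^(37/20) = 10^(1.850) = 70.8.

70.8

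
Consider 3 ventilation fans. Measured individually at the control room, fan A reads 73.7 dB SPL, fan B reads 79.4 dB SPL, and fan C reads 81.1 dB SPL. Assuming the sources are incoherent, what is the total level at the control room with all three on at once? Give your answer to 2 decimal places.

Incoherent sources sum as intensities:
L_total = 10·log₁₀(10^(73.7/10) + 10^(79.4/10) + 10^(81.1/10)) = 10·log₁₀(239400000) = 83.79 dB SPL.

83.79 dB SPL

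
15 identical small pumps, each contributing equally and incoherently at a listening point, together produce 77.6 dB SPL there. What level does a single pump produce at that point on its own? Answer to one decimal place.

15 equal incoherent sources add 10·log₁₀(15) = 11.76 dB over one source.
L_one = 77.6 − 11.76 = 65.8 dB SPL.

65.8 dB SPL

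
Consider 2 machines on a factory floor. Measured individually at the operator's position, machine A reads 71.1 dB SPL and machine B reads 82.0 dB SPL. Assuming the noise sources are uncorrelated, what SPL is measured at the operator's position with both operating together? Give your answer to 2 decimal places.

Add the sources as powers (linear), then convert back to dB:
L_total = 10·log₁₀(10^(71.1/10) + 10^(82.0/10)) = 10·log₁₀(171400000) = 82.34 dB SPL.

82.34 dB SPL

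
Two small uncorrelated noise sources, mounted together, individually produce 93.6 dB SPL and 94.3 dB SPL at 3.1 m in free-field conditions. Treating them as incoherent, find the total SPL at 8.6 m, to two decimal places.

88.11 dB SPL

Combined at 3.1 m: 10·log₁₀(10^(93.6/10)+10^(94.3/10)) = 96.974 dB SPL.
Then apply −20·log₁₀(8.6/3.1) = -8.863 dB → 88.11 dB SPL.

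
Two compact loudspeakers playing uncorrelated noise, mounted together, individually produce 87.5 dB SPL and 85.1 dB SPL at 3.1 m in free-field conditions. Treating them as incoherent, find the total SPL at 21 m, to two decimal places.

Combined at 3.1 m: 10·log₁₀(10^(87.5/10)+10^(85.1/10)) = 89.474 dB SPL.
Then apply −20·log₁₀(21/3.1) = -16.617 dB → 72.86 dB SPL.

72.86 dB SPL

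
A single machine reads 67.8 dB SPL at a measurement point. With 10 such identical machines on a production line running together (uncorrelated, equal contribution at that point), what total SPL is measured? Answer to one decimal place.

10 equal incoherent sources raise the level by 10·log₁₀(10) = 10.00 dB.
L_total = 67.8 + 10.00 = 77.8 dB SPL.

77.8 dB SPL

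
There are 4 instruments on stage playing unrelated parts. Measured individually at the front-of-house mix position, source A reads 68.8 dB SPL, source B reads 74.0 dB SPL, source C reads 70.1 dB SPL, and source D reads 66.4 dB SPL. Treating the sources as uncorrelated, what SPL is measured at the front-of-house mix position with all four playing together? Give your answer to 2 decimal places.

76.75 dB SPL

Uncorrelated sources add in intensity (power), not in dB.
L_total = 10·log₁₀(10^(68.8/10) + 10^(74.0/10) + 10^(70.1/10) + 10^(66.4/10)) = 10·log₁₀(47300000) = 76.75 dB SPL.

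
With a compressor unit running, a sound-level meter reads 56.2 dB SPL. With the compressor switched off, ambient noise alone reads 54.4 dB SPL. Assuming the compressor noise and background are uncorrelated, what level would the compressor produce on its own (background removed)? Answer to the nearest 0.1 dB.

Background correction is a power subtraction:
L_src = 10·log₁₀(10^(56.2/10) − 10^(54.4/10)) = 10·log₁₀(141400) = 51.5 dB SPL.

51.5 dB SPL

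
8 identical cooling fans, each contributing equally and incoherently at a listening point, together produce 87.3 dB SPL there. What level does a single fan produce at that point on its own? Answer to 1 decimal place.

8 equal incoherent sources add 10·log₁₀(8) = 9.03 dB over one source.
L_one = 87.3 − 9.03 = 78.3 dB SPL.

78.3 dB SPL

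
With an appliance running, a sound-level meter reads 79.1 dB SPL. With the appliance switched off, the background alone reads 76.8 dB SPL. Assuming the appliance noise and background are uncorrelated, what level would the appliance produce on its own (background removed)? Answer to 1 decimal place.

Remove the background by subtracting linear intensities:
L_src = 10·log₁₀(10^(79.1/10) − 10^(76.8/10)) = 10·log₁₀(33420000) = 75.2 dB SPL.

75.2 dB SPL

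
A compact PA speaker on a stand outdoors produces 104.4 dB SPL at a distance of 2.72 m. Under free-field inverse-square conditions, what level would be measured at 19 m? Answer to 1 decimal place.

87.5 dB SPL

Free-field point source: level drops by 20·log₁₀ of the distance ratio.
ΔL = −20·log₁₀(19/2.72) = -16.88 dB, so L₂ = 104.4 + (-16.88) = 87.5 dB SPL.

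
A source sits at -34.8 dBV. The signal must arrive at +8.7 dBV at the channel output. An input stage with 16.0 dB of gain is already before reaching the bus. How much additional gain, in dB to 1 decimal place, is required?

The required make-up gain is the shortfall in the dB sum.
G = +8.7 − (-34.8) − 16.0 = 27.5 dB.

27.5 dB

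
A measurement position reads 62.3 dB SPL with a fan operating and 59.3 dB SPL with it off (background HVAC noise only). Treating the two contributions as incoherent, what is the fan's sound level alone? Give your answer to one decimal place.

59.3 dB SPL

Remove the background by subtracting linear intensities:
L_src = 10·log₁₀(10^(62.3/10) − 10^(59.3/10)) = 10·log₁₀(847100) = 59.3 dB SPL.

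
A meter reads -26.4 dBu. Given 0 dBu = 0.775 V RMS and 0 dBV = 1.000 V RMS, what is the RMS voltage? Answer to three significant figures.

V = 0.775 V × 10^(-26.4/20).
= 0.775 × 0.04786 = 0.0371 V.

0.0371 V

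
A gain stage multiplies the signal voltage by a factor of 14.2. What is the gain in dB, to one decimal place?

23.0 dB

For a voltage ratio, dB = 20·log₁₀(V₂/V₁).
20·log₁₀(14.2) = 23.0 dB.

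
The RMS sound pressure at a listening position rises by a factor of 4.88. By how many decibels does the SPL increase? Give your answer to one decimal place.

13.8 dB

SPL change from a pressure ratio uses the 20·log₁₀ form:
20·log₁₀(4.88) = 13.8 dB.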